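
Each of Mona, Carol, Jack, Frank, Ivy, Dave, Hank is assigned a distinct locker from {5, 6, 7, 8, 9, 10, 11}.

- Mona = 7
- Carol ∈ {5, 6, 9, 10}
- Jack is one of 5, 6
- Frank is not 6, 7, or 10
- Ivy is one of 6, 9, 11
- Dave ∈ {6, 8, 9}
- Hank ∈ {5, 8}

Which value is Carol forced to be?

Mona's domain is down to {7}, so Mona = 7.
The 6 still-open variables together cover exactly {5, 6, 8, 9, 10, 11} — 6 values for 6 variables — and 10 appears only in Carol's list, so Carol = 10.

10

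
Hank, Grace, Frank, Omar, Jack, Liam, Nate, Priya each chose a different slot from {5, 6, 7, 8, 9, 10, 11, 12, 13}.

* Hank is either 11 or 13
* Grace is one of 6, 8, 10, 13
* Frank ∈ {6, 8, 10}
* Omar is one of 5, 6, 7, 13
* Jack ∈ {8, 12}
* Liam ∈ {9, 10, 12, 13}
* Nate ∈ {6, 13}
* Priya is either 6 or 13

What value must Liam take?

9

Nate and Priya between them cover only {6, 13} — a naked pair. Remove those values from Hank, Grace, Frank, Omar, Liam.
Hank's domain is down to {11}, so Hank = 11.
The 2 variables Grace and Frank are confined to {8, 10}, which locks those values in; drop them from Jack, Liam.
Jack has just one choice, so Jack = 12. Remove 12 from Liam.
So Liam = 9.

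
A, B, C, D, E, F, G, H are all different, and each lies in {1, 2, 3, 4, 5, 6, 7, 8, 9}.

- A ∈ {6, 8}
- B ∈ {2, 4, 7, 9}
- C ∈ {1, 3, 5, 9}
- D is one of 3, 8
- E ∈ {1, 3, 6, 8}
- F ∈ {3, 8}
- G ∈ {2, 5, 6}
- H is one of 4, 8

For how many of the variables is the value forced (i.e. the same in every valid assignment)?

3

D and F between them cover only {3, 8} — a naked pair. Remove those values from A, C, E, H.
A has just one choice, so A = 6. Eliminate 6 elsewhere: E, G.
E has just one choice, so E = 1. Eliminate 1 elsewhere: C.
That leaves H = 4. So B can't be 4.
Determined: A=6, E=1, H=4. The other variables each still have more than one consistent value. That makes 3.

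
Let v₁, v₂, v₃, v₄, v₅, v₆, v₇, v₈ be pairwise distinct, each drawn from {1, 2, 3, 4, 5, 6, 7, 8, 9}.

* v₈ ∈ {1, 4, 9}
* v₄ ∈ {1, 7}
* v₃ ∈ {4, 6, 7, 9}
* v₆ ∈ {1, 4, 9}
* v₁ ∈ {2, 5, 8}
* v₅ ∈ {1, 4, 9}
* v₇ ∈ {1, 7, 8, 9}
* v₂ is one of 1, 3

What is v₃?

6

v₅, v₆, v₈ share exactly the 3 values {1, 4, 9}; by pigeonhole those values go to them, so strike 1, 4, 9 from v₂, v₃, v₄, v₇.
v₂'s domain is down to {3}, so v₂ = 3.
v₄ must be 7 (only option left). So v₃, v₇ can't be 7.
So v₃ = 6.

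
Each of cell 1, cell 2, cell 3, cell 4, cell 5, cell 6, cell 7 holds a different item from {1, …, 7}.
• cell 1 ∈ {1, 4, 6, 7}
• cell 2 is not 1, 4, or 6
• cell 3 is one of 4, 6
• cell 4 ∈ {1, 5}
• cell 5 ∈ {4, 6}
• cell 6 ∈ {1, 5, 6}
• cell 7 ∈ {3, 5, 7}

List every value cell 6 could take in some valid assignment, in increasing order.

1, 5

The 7 variables draw from only 7 values {1, 2, 3, 4, 5, 6, 7}, so each is used; only cell 2 can be 2, hence cell 2 = 2.
The 6 still-open variables together cover exactly {1, 3, 4, 5, 6, 7} — 6 values for 6 variables — and 3 appears only in cell 7's list, so cell 7 = 3.
The 5 still-open variables draw from only 5 values {1, 4, 5, 6, 7}, so each is used; only cell 1 can be 7, hence cell 1 = 7.
cell 3 and cell 5 share exactly the 2 values {4, 6}; by pigeonhole those values go to them, so strike 4, 6 from cell 6.
No further eliminations apply; cell 6 can still be any of 1, 5.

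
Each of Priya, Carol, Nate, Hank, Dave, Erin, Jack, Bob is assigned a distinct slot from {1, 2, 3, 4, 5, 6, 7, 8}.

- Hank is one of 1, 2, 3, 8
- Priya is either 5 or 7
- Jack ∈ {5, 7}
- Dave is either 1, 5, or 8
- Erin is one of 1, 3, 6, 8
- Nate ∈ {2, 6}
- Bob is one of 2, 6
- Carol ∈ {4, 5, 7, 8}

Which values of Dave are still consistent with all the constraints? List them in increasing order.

1, 8

The 8 variables together cover exactly {1, 2, 3, 4, 5, 6, 7, 8} — 8 values for 8 variables — and 4 appears only in Carol's list, so Carol = 4.
The 2 variables Priya and Jack are confined to {5, 7}, which locks those values in; drop them from Dave.
Nate and Bob share exactly the 2 values {2, 6}; by pigeonhole those values go to them, so strike 2, 6 from Hank, Erin.
No further eliminations apply; Dave can still be any of 1, 8.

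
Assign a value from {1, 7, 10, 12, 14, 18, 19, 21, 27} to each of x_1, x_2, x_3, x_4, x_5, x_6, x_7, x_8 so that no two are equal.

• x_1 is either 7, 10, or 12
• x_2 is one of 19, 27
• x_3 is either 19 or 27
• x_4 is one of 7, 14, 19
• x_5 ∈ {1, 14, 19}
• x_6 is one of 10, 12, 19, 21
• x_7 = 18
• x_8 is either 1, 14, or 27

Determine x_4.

7

x_7 must be 18 (only option left).
x_2 and x_3 share exactly the 2 values {19, 27}; by pigeonhole those values go to them, so strike 19, 27 from x_4, x_5, x_6, x_8.
The 2 variables x_5 and x_8 are confined to {1, 14}, which locks those values in; drop them from x_4.
So x_4 = 7.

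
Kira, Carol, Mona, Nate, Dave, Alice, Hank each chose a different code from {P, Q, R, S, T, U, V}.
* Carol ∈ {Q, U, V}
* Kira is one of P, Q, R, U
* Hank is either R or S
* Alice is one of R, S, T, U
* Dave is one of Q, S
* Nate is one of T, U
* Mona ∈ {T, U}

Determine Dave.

The 7 variables together cover exactly {P, Q, R, S, T, U, V} — 7 values for 7 variables — and P appears only in Kira's list, so Kira = P.
The 6 still-open variables together cover exactly {Q, R, S, T, U, V} — 6 values for 6 variables — and V appears only in Carol's list, so Carol = V.
Among the 5 still-open variables, Q fits only Dave (and all 5 values in {Q, R, S, T, U} must be used), so Dave = Q.

Q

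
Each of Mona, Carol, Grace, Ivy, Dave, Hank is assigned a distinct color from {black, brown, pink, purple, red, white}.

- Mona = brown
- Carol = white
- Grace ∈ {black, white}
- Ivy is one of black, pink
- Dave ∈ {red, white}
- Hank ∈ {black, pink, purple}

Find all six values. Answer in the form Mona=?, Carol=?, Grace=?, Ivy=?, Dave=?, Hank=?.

Mona's domain is down to {brown}, so Mona = brown.
Carol must be white (only option left). Eliminate white elsewhere: Grace, Dave.
That leaves Grace = black. Eliminate black elsewhere: Ivy, Hank.
Ivy has just one choice, so Ivy = pink. Strike pink from Hank.
That leaves Dave = red.
Hank must be purple (only option left).

Mona=brown, Carol=white, Grace=black, Ivy=pink, Dave=red, Hank=purple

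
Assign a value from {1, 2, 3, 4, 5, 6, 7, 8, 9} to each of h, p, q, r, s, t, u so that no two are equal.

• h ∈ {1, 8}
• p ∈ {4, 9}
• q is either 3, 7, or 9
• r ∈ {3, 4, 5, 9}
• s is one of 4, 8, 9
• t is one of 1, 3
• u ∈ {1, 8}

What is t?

3

Among the 7 variables, 5 fits only r (and all 7 values in {1, 3, 4, 5, 7, 8, 9} must be used), so r = 5.
The 6 still-open variables draw from only 6 values {1, 3, 4, 7, 8, 9}, so each is used; only q can be 7, hence q = 7.
Among the 5 still-open variables, 3 fits only t (and all 5 values in {1, 3, 4, 8, 9} must be used), so t = 3.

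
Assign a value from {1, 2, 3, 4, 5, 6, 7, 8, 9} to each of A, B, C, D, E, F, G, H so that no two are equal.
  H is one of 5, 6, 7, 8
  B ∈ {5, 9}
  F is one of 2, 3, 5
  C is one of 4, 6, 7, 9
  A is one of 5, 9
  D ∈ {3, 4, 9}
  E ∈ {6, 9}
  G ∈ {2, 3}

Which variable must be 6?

E

The 8 variables together cover exactly {2, 3, 4, 5, 6, 7, 8, 9} — 8 values for 8 variables — and 8 appears only in H's list, so H = 8.
The 7 still-open variables draw from only 7 values {2, 3, 4, 5, 6, 7, 9}, so each is used; only C can be 7, hence C = 7.
The 6 still-open variables together cover exactly {2, 3, 4, 5, 6, 9} — 6 values for 6 variables — and 4 appears only in D's list, so D = 4.
The 5 still-open variables together cover exactly {2, 3, 5, 6, 9} — 5 values for 5 variables — and 6 appears only in E's list, so E = 6.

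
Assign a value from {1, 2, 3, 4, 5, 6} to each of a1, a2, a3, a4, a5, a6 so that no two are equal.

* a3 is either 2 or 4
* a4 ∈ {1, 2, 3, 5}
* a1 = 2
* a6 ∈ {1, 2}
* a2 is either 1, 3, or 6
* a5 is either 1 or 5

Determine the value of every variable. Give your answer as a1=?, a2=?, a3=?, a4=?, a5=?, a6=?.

a1=2, a2=6, a3=4, a4=3, a5=5, a6=1

a1's domain is down to {2}, so a1 = 2. Strike 2 from a3, a4, a6.
a3 has just one choice, so a3 = 4.
a6's domain is down to {1}, so a6 = 1. Remove 1 from a2, a4, a5.
a5 must be 5 (only option left). Eliminate 5 elsewhere: a4.
a4 has just one choice, so a4 = 3. Strike 3 from a2.
a2's domain is down to {6}, so a2 = 6.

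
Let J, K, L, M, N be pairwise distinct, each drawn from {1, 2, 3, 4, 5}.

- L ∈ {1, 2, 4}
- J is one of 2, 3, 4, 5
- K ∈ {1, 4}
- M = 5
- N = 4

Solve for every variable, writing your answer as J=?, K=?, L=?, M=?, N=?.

J=3, K=1, L=2, M=5, N=4

M's domain is down to {5}, so M = 5. So J can't be 5.
N has just one choice, so N = 4. Strike 4 from J, K, L.
K must be 1 (only option left). Eliminate 1 elsewhere: L.
L's domain is down to {2}, so L = 2. Eliminate 2 elsewhere: J.
That leaves J = 3.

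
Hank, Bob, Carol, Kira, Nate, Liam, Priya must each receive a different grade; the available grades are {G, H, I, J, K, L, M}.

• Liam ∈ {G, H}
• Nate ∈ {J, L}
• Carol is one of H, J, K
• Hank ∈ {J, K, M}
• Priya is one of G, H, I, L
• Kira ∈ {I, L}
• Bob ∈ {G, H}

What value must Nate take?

J

The 7 variables together cover exactly {G, H, I, J, K, L, M} — 7 values for 7 variables — and M appears only in Hank's list, so Hank = M.
Among the 6 still-open variables, K fits only Carol (and all 6 values in {G, H, I, J, K, L} must be used), so Carol = K.
Among the 5 still-open variables, J fits only Nate (and all 5 values in {G, H, I, J, L} must be used), so Nate = J.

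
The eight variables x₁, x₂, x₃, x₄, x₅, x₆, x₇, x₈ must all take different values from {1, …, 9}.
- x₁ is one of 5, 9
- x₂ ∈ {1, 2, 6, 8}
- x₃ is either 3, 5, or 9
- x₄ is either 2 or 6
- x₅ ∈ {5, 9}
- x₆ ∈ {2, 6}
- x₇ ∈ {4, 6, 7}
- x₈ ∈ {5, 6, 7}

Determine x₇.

x₁ and x₅ between them cover only {5, 9} — a naked pair. Remove those values from x₃, x₈.
x₃ has just one choice, so x₃ = 3.
x₄ and x₆ share exactly the 2 values {2, 6}; by pigeonhole those values go to them, so strike 2, 6 from x₂, x₇, x₈.
x₈ must be 7 (only option left). Remove 7 from x₇.
So x₇ = 4.

4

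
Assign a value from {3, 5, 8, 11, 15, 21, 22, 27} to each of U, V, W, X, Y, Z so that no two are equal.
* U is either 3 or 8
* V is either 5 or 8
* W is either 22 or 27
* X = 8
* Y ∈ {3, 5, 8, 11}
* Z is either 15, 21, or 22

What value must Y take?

11

X has just one choice, so X = 8. Strike 8 from U, V, Y.
That leaves U = 3. Eliminate 3 elsewhere: Y.
That leaves V = 5. Eliminate 5 elsewhere: Y.
So Y = 11.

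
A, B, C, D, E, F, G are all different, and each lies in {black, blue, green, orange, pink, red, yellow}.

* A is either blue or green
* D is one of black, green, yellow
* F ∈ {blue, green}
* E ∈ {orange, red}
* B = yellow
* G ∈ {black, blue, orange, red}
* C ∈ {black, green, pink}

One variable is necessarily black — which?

B's domain is down to {yellow}, so B = yellow. Eliminate yellow elsewhere: D.
Among the 6 still-open variables, pink fits only C (and all 6 values in {black, blue, green, orange, pink, red} must be used), so C = pink.
A and F share exactly the 2 values {blue, green}; by pigeonhole those values go to them, so strike blue, green from D, G.
So black goes to D.

D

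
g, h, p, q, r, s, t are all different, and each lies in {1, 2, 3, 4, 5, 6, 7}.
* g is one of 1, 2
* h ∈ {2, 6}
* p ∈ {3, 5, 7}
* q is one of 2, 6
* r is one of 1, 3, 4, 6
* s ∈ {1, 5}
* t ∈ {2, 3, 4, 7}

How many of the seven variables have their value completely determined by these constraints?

2

The 2 variables h and q are confined to {2, 6}, which locks those values in; drop them from g, r, t.
g must be 1 (only option left). So r, s can't be 1.
That leaves s = 5. Remove 5 from p.
Determined: g=1, s=5. The other variables each still have more than one consistent value. That makes 2.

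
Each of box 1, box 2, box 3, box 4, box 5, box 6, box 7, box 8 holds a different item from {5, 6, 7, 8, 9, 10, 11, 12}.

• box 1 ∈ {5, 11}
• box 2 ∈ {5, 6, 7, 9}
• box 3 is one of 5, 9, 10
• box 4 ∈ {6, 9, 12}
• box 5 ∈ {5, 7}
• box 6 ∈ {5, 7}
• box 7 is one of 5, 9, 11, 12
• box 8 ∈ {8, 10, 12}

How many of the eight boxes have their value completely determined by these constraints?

3

Among the 8 variables, 8 fits only box 8 (and all 8 values in {5, 6, 7, 8, 9, 10, 11, 12} must be used), so box 8 = 8.
The 7 still-open variables together cover exactly {5, 6, 7, 9, 10, 11, 12} — 7 values for 7 variables — and 10 appears only in box 3's list, so box 3 = 10.
box 5 and box 6 between them cover only {5, 7} — a naked pair. Remove those values from box 1, box 2, box 7.
box 1 has just one choice, so box 1 = 11. Eliminate 11 elsewhere: box 7.
Determined: box 1=11, box 3=10, box 8=8. The other boxes each still have more than one consistent value. That makes 3.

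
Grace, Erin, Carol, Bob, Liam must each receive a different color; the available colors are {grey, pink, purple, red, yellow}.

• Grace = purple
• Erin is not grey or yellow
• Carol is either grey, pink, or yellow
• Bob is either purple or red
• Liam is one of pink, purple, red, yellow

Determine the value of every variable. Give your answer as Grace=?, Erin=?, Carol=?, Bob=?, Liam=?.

Grace=purple, Erin=pink, Carol=grey, Bob=red, Liam=yellow

Grace has just one choice, so Grace = purple. So Erin, Bob, Liam can't be purple.
Bob's domain is down to {red}, so Bob = red. Strike red from Erin, Liam.
That leaves Erin = pink. Remove pink from Carol, Liam.
Liam's domain is down to {yellow}, so Liam = yellow. Remove yellow from Carol.
That leaves Carol = grey.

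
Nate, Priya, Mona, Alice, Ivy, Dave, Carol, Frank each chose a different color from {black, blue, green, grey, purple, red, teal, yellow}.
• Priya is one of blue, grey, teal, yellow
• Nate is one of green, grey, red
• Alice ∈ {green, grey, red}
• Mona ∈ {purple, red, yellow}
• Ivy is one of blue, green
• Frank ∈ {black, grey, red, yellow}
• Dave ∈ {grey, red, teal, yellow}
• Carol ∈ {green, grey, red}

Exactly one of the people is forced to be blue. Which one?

Among the 8 variables, black fits only Frank (and all 8 values in {black, blue, green, grey, purple, red, teal, yellow} must be used), so Frank = black.
The 7 still-open variables draw from only 7 values {blue, green, grey, purple, red, teal, yellow}, so each is used; only Mona can be purple, hence Mona = purple.
The 3 variables Nate, Alice, Carol are confined to {green, grey, red}, which locks those values in; drop them from Priya, Ivy, Dave.
So blue goes to Ivy.

Ivy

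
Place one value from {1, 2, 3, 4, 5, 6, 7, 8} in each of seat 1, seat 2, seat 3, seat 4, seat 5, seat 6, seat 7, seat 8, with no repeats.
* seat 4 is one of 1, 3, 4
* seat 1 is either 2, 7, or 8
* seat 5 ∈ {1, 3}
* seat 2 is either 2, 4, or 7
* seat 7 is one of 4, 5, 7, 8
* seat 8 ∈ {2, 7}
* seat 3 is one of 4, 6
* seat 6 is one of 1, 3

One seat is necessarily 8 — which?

seat 1

Among the 8 variables, 5 fits only seat 7 (and all 8 values in {1, 2, 3, 4, 5, 6, 7, 8} must be used), so seat 7 = 5.
Among the 7 still-open variables, 6 fits only seat 3 (and all 7 values in {1, 2, 3, 4, 6, 7, 8} must be used), so seat 3 = 6.
The 6 still-open variables draw from only 6 values {1, 2, 3, 4, 7, 8}, so each is used; only seat 1 can be 8, hence seat 1 = 8.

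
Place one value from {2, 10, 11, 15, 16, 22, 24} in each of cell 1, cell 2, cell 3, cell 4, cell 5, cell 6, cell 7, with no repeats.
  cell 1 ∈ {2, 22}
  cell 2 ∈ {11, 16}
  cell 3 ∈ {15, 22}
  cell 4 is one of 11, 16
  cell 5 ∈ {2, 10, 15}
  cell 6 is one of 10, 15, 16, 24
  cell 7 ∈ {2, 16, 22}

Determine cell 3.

15

The 7 variables draw from only 7 values {2, 10, 11, 15, 16, 22, 24}, so each is used; only cell 6 can be 24, hence cell 6 = 24.
Among the 6 still-open variables, 10 fits only cell 5 (and all 6 values in {2, 10, 11, 15, 16, 22} must be used), so cell 5 = 10.
Among the 5 still-open variables, 15 fits only cell 3 (and all 5 values in {2, 11, 15, 16, 22} must be used), so cell 3 = 15.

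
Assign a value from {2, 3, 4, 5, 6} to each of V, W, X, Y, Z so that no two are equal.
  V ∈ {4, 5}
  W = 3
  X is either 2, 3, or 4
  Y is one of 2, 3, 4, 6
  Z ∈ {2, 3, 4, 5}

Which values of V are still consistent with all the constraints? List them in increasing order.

W must be 3 (only option left). So X, Y, Z can't be 3.
The 4 still-open variables draw from only 4 values {2, 4, 5, 6}, so each is used; only Y can be 6, hence Y = 6.
No further eliminations apply; V can still be any of 4, 5.

4, 5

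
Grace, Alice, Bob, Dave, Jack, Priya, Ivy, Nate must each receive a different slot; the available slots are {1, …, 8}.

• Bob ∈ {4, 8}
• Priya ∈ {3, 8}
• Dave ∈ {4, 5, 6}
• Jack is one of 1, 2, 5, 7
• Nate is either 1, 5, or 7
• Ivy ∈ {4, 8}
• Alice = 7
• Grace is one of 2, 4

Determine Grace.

Alice's domain is down to {7}, so Alice = 7. Strike 7 from Jack, Nate.
The 7 still-open variables draw from only 7 values {1, 2, 3, 4, 5, 6, 8}, so each is used; only Priya can be 3, hence Priya = 3.
Among the 6 still-open variables, 6 fits only Dave (and all 6 values in {1, 2, 4, 5, 6, 8} must be used), so Dave = 6.
Bob and Ivy between them cover only {4, 8} — a naked pair. Remove those values from Grace.
So Grace = 2.

2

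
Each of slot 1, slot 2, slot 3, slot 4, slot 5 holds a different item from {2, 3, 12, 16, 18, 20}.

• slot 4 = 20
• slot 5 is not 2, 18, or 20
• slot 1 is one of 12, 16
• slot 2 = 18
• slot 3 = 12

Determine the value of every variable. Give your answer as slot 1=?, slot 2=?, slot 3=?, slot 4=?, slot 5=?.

slot 1=16, slot 2=18, slot 3=12, slot 4=20, slot 5=3

slot 2 has just one choice, so slot 2 = 18.
That leaves slot 3 = 12. Eliminate 12 elsewhere: slot 1, slot 5.
slot 4 has just one choice, so slot 4 = 20.
slot 1 must be 16 (only option left). Remove 16 from slot 5.
That leaves slot 5 = 3.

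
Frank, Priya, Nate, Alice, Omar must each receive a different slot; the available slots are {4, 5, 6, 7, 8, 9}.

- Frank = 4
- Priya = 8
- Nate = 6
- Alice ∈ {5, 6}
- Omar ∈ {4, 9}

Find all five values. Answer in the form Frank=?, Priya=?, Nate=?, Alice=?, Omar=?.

Frank's domain is down to {4}, so Frank = 4. Strike 4 from Omar.
Priya's domain is down to {8}, so Priya = 8.
That leaves Nate = 6. So Alice can't be 6.
That leaves Alice = 5.
Omar must be 9 (only option left).

Frank=4, Priya=8, Nate=6, Alice=5, Omar=9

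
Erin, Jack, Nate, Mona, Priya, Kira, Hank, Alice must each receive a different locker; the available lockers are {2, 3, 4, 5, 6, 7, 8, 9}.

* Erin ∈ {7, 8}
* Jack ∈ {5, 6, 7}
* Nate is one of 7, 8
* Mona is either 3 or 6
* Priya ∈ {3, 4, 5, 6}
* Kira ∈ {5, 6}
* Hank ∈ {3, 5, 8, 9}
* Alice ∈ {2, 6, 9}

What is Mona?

3

Among the 8 variables, 2 fits only Alice (and all 8 values in {2, 3, 4, 5, 6, 7, 8, 9} must be used), so Alice = 2.
Among the 7 still-open variables, 4 fits only Priya (and all 7 values in {3, 4, 5, 6, 7, 8, 9} must be used), so Priya = 4.
The 6 still-open variables together cover exactly {3, 5, 6, 7, 8, 9} — 6 values for 6 variables — and 9 appears only in Hank's list, so Hank = 9.
The 5 still-open variables together cover exactly {3, 5, 6, 7, 8} — 5 values for 5 variables — and 3 appears only in Mona's list, so Mona = 3.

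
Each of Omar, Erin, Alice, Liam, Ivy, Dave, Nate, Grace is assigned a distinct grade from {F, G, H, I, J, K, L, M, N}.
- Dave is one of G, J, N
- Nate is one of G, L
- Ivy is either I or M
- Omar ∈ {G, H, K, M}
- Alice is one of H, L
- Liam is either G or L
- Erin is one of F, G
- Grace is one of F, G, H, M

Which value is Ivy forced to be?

I

Liam and Nate share exactly the 2 values {G, L}; by pigeonhole those values go to them, so strike G, L from Omar, Erin, Alice, Dave, Grace.
Erin must be F (only option left). So Grace can't be F.
Alice's domain is down to {H}, so Alice = H. Eliminate H elsewhere: Omar, Grace.
Grace must be M (only option left). Eliminate M elsewhere: Omar, Ivy.
So Ivy = I.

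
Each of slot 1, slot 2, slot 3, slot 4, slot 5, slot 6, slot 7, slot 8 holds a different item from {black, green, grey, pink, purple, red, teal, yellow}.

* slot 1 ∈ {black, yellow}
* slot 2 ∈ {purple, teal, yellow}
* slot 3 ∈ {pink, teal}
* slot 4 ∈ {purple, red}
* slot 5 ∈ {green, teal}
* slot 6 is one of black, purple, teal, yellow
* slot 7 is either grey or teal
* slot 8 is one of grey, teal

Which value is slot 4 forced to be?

red

The 8 variables draw from only 8 values {black, green, grey, pink, purple, red, teal, yellow}, so each is used; only slot 5 can be green, hence slot 5 = green.
The 7 still-open variables draw from only 7 values {black, grey, pink, purple, red, teal, yellow}, so each is used; only slot 3 can be pink, hence slot 3 = pink.
The 6 still-open variables draw from only 6 values {black, grey, purple, red, teal, yellow}, so each is used; only slot 4 can be red, hence slot 4 = red.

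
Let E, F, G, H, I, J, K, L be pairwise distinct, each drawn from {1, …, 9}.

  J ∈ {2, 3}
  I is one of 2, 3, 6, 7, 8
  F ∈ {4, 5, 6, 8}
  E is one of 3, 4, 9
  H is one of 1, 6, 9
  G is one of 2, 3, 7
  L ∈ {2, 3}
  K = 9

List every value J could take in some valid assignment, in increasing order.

2, 3

K must be 9 (only option left). Eliminate 9 elsewhere: E, H.
J and L between them cover only {2, 3} — a naked pair. Remove those values from E, G, I.
E must be 4 (only option left). So F can't be 4.
G's domain is down to {7}, so G = 7. Eliminate 7 elsewhere: I.
No further eliminations apply; J can still be any of 2, 3.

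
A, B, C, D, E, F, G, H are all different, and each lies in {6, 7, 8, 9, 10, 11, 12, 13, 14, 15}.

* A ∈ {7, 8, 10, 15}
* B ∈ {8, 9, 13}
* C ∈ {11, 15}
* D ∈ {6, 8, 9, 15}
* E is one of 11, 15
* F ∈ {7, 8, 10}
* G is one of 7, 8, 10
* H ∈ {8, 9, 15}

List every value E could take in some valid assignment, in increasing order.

The 8 variables draw from only 8 values {6, 7, 8, 9, 10, 11, 13, 15}, so each is used; only D can be 6, hence D = 6.
The 7 still-open variables draw from only 7 values {7, 8, 9, 10, 11, 13, 15}, so each is used; only B can be 13, hence B = 13.
The 6 still-open variables draw from only 6 values {7, 8, 9, 10, 11, 15}, so each is used; only H can be 9, hence H = 9.
C and E share exactly the 2 values {11, 15}; by pigeonhole those values go to them, so strike 11, 15 from A.
No further eliminations apply; E can still be any of 11, 15.

11, 15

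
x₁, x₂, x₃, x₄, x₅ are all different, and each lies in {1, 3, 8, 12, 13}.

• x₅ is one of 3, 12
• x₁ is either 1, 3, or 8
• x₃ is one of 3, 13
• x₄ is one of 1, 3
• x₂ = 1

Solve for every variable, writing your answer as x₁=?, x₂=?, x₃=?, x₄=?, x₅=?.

x₁=8, x₂=1, x₃=13, x₄=3, x₅=12

x₂ must be 1 (only option left). Strike 1 from x₁, x₄.
That leaves x₄ = 3. Eliminate 3 elsewhere: x₁, x₃, x₅.
x₅'s domain is down to {12}, so x₅ = 12.
x₁ must be 8 (only option left).
That leaves x₃ = 13.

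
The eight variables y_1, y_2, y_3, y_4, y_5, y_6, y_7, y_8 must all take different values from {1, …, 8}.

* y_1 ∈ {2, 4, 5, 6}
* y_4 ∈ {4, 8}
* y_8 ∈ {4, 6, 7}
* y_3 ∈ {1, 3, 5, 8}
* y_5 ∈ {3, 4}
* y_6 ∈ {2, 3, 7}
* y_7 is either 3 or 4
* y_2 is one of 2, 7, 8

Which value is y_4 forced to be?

Among the 8 variables, 1 fits only y_3 (and all 8 values in {1, 2, 3, 4, 5, 6, 7, 8} must be used), so y_3 = 1.
The 7 still-open variables draw from only 7 values {2, 3, 4, 5, 6, 7, 8}, so each is used; only y_1 can be 5, hence y_1 = 5.
The 6 still-open variables together cover exactly {2, 3, 4, 6, 7, 8} — 6 values for 6 variables — and 6 appears only in y_8's list, so y_8 = 6.
y_5 and y_7 share exactly the 2 values {3, 4}; by pigeonhole those values go to them, so strike 3, 4 from y_4, y_6.
So y_4 = 8.

8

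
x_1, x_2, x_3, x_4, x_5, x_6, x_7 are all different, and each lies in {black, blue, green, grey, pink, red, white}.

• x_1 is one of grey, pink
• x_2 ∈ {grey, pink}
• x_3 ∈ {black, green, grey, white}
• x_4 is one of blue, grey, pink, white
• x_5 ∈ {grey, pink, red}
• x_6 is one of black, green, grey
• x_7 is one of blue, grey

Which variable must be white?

The 7 variables draw from only 7 values {black, blue, green, grey, pink, red, white}, so each is used; only x_5 can be red, hence x_5 = red.
x_1 and x_2 between them cover only {grey, pink} — a naked pair. Remove those values from x_3, x_4, x_6, x_7.
x_7's domain is down to {blue}, so x_7 = blue. So x_4 can't be blue.
So white goes to x_4.

x_4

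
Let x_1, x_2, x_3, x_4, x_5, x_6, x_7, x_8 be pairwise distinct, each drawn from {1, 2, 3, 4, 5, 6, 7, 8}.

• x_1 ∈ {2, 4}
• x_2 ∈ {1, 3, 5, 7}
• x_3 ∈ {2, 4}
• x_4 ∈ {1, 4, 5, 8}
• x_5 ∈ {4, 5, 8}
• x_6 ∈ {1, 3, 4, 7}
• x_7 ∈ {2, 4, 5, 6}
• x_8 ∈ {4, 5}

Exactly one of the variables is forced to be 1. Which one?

x_4

Among the 8 variables, 6 fits only x_7 (and all 8 values in {1, 2, 3, 4, 5, 6, 7, 8} must be used), so x_7 = 6.
x_1 and x_3 share exactly the 2 values {2, 4}; by pigeonhole those values go to them, so strike 2, 4 from x_4, x_5, x_6, x_8.
x_8 has just one choice, so x_8 = 5. Remove 5 from x_2, x_4, x_5.
x_5's domain is down to {8}, so x_5 = 8. Strike 8 from x_4.
So 1 goes to x_4.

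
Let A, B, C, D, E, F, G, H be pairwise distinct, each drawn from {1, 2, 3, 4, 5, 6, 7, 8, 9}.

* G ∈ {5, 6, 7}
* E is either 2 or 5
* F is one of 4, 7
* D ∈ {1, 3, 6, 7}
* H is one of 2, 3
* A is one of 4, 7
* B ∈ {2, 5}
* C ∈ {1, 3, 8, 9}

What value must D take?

1

A and F between them cover only {4, 7} — a naked pair. Remove those values from D, G.
B and E share exactly the 2 values {2, 5}; by pigeonhole those values go to them, so strike 2, 5 from G, H.
That leaves G = 6. Eliminate 6 elsewhere: D.
H's domain is down to {3}, so H = 3. Strike 3 from C, D.
So D = 1.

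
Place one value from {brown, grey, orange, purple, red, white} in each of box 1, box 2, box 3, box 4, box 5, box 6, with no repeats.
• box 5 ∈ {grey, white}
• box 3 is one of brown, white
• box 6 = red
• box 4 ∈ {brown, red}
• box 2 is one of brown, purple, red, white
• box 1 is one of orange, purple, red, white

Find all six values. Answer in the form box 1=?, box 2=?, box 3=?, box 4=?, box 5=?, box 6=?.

box 1=orange, box 2=purple, box 3=white, box 4=brown, box 5=grey, box 6=red

box 6 has just one choice, so box 6 = red. So box 1, box 2, box 4 can't be red.
box 4 must be brown (only option left). Eliminate brown elsewhere: box 2, box 3.
box 3's domain is down to {white}, so box 3 = white. So box 1, box 2, box 5 can't be white.
box 5's domain is down to {grey}, so box 5 = grey.
That leaves box 2 = purple. So box 1 can't be purple.
box 1's domain is down to {orange}, so box 1 = orange.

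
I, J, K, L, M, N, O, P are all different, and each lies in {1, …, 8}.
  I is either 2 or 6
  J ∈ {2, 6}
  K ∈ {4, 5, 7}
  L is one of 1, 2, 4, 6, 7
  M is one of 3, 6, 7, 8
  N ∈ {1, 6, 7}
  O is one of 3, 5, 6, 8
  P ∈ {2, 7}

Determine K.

I and J share exactly the 2 values {2, 6}; by pigeonhole those values go to them, so strike 2, 6 from L, M, N, O, P.
P must be 7 (only option left). Remove 7 from K, L, M, N.
N must be 1 (only option left). So L can't be 1.
That leaves L = 4. So K can't be 4.
So K = 5.

5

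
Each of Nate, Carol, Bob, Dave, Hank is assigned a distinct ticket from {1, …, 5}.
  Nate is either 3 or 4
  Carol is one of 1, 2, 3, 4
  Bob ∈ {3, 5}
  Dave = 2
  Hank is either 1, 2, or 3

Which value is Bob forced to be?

5

Dave has just one choice, so Dave = 2. Remove 2 from Carol, Hank.
The 4 still-open variables together cover exactly {1, 3, 4, 5} — 4 values for 4 variables — and 5 appears only in Bob's list, so Bob = 5.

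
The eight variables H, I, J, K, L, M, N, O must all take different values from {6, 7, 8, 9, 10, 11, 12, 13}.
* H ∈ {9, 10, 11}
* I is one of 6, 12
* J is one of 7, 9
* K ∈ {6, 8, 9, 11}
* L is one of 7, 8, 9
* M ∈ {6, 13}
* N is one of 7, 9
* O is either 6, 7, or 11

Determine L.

Among the 8 variables, 10 fits only H (and all 8 values in {6, 7, 8, 9, 10, 11, 12, 13} must be used), so H = 10.
Among the 7 still-open variables, 12 fits only I (and all 7 values in {6, 7, 8, 9, 11, 12, 13} must be used), so I = 12.
Among the 6 still-open variables, 13 fits only M (and all 6 values in {6, 7, 8, 9, 11, 13} must be used), so M = 13.
J and N between them cover only {7, 9} — a naked pair. Remove those values from K, L, O.
So L = 8.

8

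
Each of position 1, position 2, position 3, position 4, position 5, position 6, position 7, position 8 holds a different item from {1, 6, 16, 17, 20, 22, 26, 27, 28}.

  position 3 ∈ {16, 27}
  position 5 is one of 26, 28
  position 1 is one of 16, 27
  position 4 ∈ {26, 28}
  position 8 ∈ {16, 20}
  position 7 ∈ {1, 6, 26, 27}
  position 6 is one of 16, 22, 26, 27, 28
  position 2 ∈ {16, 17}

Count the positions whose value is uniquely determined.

3

position 1 and position 3 between them cover only {16, 27} — a naked pair. Remove those values from position 2, position 6, position 7, position 8.
position 2's domain is down to {17}, so position 2 = 17.
That leaves position 8 = 20.
position 4 and position 5 between them cover only {26, 28} — a naked pair. Remove those values from position 6, position 7.
That leaves position 6 = 22.
Determined: position 2=17, position 6=22, position 8=20. The other positions each still have more than one consistent value. That makes 3.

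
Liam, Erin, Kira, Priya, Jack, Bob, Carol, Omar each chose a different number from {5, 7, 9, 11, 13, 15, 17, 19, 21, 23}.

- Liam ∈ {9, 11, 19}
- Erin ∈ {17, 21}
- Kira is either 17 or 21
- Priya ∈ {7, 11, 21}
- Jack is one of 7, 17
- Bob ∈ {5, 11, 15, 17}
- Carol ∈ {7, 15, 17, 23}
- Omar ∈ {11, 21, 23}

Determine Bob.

5

The 2 variables Erin and Kira are confined to {17, 21}, which locks those values in; drop them from Priya, Jack, Bob, Carol, Omar.
Jack's domain is down to {7}, so Jack = 7. Remove 7 from Priya, Carol.
Priya's domain is down to {11}, so Priya = 11. Strike 11 from Liam, Bob, Omar.
That leaves Omar = 23. Strike 23 from Carol.
Carol's domain is down to {15}, so Carol = 15. Remove 15 from Bob.
So Bob = 5.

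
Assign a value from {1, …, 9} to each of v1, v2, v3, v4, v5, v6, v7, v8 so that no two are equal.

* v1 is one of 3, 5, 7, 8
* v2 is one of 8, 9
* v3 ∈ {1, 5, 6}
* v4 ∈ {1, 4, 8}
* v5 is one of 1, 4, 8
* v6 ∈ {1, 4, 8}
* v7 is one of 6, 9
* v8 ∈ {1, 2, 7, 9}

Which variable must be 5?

v3

v4, v5, v6 share exactly the 3 values {1, 4, 8}; by pigeonhole those values go to them, so strike 1, 4, 8 from v1, v2, v3, v8.
That leaves v2 = 9. So v7, v8 can't be 9.
That leaves v7 = 6. Strike 6 from v3.
So 5 goes to v3.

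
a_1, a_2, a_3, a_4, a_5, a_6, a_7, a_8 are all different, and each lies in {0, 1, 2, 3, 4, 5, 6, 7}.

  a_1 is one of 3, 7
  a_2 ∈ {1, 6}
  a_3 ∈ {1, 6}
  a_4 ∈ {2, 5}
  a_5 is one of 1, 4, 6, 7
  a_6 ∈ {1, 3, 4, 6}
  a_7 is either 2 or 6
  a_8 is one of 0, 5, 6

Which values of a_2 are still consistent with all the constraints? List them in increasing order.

1, 6

The 8 variables together cover exactly {0, 1, 2, 3, 4, 5, 6, 7} — 8 values for 8 variables — and 0 appears only in a_8's list, so a_8 = 0.
The 7 still-open variables draw from only 7 values {1, 2, 3, 4, 5, 6, 7}, so each is used; only a_4 can be 5, hence a_4 = 5.
The 6 still-open variables together cover exactly {1, 2, 3, 4, 6, 7} — 6 values for 6 variables — and 2 appears only in a_7's list, so a_7 = 2.
a_2 and a_3 between them cover only {1, 6} — a naked pair. Remove those values from a_5, a_6.
No further eliminations apply; a_2 can still be any of 1, 6.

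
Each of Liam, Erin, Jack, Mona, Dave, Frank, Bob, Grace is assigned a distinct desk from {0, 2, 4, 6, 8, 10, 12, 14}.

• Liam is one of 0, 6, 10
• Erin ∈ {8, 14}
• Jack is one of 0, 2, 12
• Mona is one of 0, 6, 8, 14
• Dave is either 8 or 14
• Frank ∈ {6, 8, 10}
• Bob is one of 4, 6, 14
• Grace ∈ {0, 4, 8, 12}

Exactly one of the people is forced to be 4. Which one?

The 8 variables draw from only 8 values {0, 2, 4, 6, 8, 10, 12, 14}, so each is used; only Jack can be 2, hence Jack = 2.
The 7 still-open variables draw from only 7 values {0, 4, 6, 8, 10, 12, 14}, so each is used; only Grace can be 12, hence Grace = 12.
Among the 6 still-open variables, 4 fits only Bob (and all 6 values in {0, 4, 6, 8, 10, 14} must be used), so Bob = 4.

Bob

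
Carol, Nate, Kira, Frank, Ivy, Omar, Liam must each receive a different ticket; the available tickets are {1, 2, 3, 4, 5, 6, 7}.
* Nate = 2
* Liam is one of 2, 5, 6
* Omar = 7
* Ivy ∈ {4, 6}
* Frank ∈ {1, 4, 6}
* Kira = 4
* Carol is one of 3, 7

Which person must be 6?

Nate's domain is down to {2}, so Nate = 2. Remove 2 from Liam.
Kira's domain is down to {4}, so Kira = 4. Strike 4 from Frank, Ivy.
So 6 goes to Ivy.

Ivy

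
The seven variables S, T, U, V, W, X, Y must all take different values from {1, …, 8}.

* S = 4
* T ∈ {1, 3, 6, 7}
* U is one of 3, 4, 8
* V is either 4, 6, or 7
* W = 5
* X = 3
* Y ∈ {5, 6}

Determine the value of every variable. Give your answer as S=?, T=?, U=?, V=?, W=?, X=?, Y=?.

S has just one choice, so S = 4. So U, V can't be 4.
That leaves W = 5. Eliminate 5 elsewhere: Y.
X has just one choice, so X = 3. Eliminate 3 elsewhere: T, U.
Y's domain is down to {6}, so Y = 6. So T, V can't be 6.
That leaves U = 8.
V's domain is down to {7}, so V = 7. Strike 7 from T.
T must be 1 (only option left).

S=4, T=1, U=8, V=7, W=5, X=3, Y=6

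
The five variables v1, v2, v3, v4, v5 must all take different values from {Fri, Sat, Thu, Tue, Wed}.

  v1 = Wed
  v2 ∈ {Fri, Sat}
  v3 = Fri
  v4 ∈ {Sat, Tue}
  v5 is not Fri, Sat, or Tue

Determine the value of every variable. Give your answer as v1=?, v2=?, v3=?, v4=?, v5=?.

v1=Wed, v2=Sat, v3=Fri, v4=Tue, v5=Thu

v1's domain is down to {Wed}, so v1 = Wed. So v5 can't be Wed.
v3 has just one choice, so v3 = Fri. Remove Fri from v2.
v5 must be Thu (only option left).
v2 must be Sat (only option left). Remove Sat from v4.
v4's domain is down to {Tue}, so v4 = Tue.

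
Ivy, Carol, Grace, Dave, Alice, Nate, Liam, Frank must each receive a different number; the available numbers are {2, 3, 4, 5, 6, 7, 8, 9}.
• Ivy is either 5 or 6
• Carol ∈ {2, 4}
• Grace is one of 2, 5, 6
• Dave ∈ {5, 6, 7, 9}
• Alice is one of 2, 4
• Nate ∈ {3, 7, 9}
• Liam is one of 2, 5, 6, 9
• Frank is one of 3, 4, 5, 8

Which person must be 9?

Liam

The 8 variables together cover exactly {2, 3, 4, 5, 6, 7, 8, 9} — 8 values for 8 variables — and 8 appears only in Frank's list, so Frank = 8.
Among the 7 still-open variables, 3 fits only Nate (and all 7 values in {2, 3, 4, 5, 6, 7, 9} must be used), so Nate = 3.
The 6 still-open variables draw from only 6 values {2, 4, 5, 6, 7, 9}, so each is used; only Dave can be 7, hence Dave = 7.
Among the 5 still-open variables, 9 fits only Liam (and all 5 values in {2, 4, 5, 6, 9} must be used), so Liam = 9.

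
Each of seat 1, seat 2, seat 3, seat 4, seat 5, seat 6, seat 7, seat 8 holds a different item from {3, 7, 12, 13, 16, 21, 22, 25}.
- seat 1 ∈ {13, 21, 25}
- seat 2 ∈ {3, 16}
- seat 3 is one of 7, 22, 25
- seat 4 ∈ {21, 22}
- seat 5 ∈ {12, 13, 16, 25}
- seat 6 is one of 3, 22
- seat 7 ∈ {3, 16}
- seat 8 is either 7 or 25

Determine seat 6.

22

The 8 variables together cover exactly {3, 7, 12, 13, 16, 21, 22, 25} — 8 values for 8 variables — and 12 appears only in seat 5's list, so seat 5 = 12.
Among the 7 still-open variables, 13 fits only seat 1 (and all 7 values in {3, 7, 13, 16, 21, 22, 25} must be used), so seat 1 = 13.
Among the 6 still-open variables, 21 fits only seat 4 (and all 6 values in {3, 7, 16, 21, 22, 25} must be used), so seat 4 = 21.
seat 2 and seat 7 share exactly the 2 values {3, 16}; by pigeonhole those values go to them, so strike 3, 16 from seat 6.
So seat 6 = 22.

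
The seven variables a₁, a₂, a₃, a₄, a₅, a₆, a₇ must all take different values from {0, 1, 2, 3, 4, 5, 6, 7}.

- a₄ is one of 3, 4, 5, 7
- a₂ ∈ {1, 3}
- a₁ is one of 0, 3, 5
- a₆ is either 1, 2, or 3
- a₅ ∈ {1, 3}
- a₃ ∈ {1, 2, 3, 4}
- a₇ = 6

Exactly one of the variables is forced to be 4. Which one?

a₃

a₇'s domain is down to {6}, so a₇ = 6.
a₂ and a₅ between them cover only {1, 3} — a naked pair. Remove those values from a₁, a₃, a₄, a₆.
a₆ must be 2 (only option left). Eliminate 2 elsewhere: a₃.
So 4 goes to a₃.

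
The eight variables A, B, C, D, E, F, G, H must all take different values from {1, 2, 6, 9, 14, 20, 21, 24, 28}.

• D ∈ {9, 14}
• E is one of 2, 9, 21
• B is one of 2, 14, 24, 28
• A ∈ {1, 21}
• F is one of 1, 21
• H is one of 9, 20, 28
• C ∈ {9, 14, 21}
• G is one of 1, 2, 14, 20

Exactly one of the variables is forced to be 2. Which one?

E

Among the 8 variables, 24 fits only B (and all 8 values in {1, 2, 9, 14, 20, 21, 24, 28} must be used), so B = 24.
Among the 7 still-open variables, 28 fits only H (and all 7 values in {1, 2, 9, 14, 20, 21, 28} must be used), so H = 28.
The 6 still-open variables together cover exactly {1, 2, 9, 14, 20, 21} — 6 values for 6 variables — and 20 appears only in G's list, so G = 20.
The 5 still-open variables together cover exactly {1, 2, 9, 14, 21} — 5 values for 5 variables — and 2 appears only in E's list, so E = 2.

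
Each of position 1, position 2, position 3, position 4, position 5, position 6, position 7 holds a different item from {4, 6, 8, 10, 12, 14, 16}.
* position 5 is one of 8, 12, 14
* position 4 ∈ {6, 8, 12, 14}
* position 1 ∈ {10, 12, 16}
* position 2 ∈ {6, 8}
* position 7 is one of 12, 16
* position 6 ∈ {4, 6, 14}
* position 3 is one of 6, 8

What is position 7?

16

Among the 7 variables, 4 fits only position 6 (and all 7 values in {4, 6, 8, 10, 12, 14, 16} must be used), so position 6 = 4.
The 6 still-open variables draw from only 6 values {6, 8, 10, 12, 14, 16}, so each is used; only position 1 can be 10, hence position 1 = 10.
The 5 still-open variables together cover exactly {6, 8, 12, 14, 16} — 5 values for 5 variables — and 16 appears only in position 7's list, so position 7 = 16.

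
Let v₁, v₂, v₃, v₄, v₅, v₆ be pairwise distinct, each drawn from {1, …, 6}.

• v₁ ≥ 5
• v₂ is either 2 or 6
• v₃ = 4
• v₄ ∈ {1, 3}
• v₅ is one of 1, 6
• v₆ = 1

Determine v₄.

v₃ has just one choice, so v₃ = 4.
That leaves v₆ = 1. Remove 1 from v₄, v₅.
So v₄ = 3.

3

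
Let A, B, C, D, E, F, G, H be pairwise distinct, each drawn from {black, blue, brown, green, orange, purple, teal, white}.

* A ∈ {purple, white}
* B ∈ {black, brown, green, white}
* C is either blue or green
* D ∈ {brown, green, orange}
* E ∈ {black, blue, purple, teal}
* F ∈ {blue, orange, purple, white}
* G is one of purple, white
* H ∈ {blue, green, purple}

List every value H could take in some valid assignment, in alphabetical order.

The 8 variables draw from only 8 values {black, blue, brown, green, orange, purple, teal, white}, so each is used; only E can be teal, hence E = teal.
The 7 still-open variables draw from only 7 values {black, blue, brown, green, orange, purple, white}, so each is used; only B can be black, hence B = black.
The 6 still-open variables draw from only 6 values {blue, brown, green, orange, purple, white}, so each is used; only D can be brown, hence D = brown.
Among the 5 still-open variables, orange fits only F (and all 5 values in {blue, green, orange, purple, white} must be used), so F = orange.
A and G between them cover only {purple, white} — a naked pair. Remove those values from H.
No further eliminations apply; H can still be any of blue, green.

blue, green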